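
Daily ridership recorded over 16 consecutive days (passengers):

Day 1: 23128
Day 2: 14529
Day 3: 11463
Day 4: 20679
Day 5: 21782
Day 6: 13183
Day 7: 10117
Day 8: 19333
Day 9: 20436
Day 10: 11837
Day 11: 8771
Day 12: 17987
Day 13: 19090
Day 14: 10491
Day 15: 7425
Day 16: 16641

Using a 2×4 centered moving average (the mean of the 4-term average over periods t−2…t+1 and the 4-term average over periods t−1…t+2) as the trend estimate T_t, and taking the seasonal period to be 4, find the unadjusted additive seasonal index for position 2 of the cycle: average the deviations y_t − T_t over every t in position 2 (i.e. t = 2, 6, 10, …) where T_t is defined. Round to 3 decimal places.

Season position 2 occurs at t = 6, 10, 14 (where T_t is defined).
t=6: T_6 = 16272.00000; y_6 − T_6 = 13183 − 16272.00000 = -3089.00000
t=10: T_10 = 14926.00000; y_10 − T_10 = 11837 − 14926.00000 = -3089.00000
t=14: T_14 = 13580.00000; y_14 − T_14 = 10491 − 13580.00000 = -3089.00000
Mean deviation: (-3089.00000 + -3089.00000 + -3089.00000) / 3 = -3089.000

-3089.000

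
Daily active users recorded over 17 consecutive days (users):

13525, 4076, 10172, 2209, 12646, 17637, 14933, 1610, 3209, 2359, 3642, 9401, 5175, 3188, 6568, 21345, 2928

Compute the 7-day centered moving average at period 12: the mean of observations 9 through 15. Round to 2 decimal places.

Sum of periods 9–15: 3209 + 2359 + 3642 + 9401 + 5175 + 3188 + 6568 = 33542
Divide by 7: 33542 / 7 = 4791.71

4791.71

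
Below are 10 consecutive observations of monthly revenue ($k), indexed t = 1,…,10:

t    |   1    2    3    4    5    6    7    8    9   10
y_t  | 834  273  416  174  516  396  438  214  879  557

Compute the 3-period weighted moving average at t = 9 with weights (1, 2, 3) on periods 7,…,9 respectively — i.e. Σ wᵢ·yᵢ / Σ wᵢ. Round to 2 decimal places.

583.83

Weighted sum: 1·438 + 2·214 + 3·879 = 438 + 428 + 2637 = 3503
Weight total: 1 + 2 + 3 = 6
WMA = 3503 / 6 = 583.83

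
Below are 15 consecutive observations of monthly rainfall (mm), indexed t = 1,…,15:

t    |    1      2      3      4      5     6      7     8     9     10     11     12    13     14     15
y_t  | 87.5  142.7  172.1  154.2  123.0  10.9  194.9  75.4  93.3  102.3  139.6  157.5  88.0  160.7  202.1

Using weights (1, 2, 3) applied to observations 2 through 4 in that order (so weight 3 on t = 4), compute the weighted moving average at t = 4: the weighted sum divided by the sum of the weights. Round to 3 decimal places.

Weighted sum: 1·142.7 + 2·172.1 + 3·154.2 = 142.7 + 344.2 + 462.6 = 949.5
Weight total: 1 + 2 + 3 = 6
WMA = 949.5 / 6 = 158.250

158.250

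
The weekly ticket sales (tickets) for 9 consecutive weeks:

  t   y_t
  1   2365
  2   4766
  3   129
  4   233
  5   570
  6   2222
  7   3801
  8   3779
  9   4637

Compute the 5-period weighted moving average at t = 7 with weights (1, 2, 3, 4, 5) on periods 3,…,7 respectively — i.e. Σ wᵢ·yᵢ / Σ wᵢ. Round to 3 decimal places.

Weighted sum: 1·129 + 2·233 + 3·570 + 4·2222 + 5·3801 = 129 + 466 + 1710 + 8888 + 19005 = 30198
Weight total: 1 + 2 + 3 + 4 + 5 = 15
WMA = 30198 / 15 = 2013.200

2013.200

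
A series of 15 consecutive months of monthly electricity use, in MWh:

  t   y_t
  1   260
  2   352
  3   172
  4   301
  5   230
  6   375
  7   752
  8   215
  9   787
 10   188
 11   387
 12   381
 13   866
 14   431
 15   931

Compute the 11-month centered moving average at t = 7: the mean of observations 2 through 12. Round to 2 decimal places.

Sum of periods 2–12: 352 + 172 + 301 + 230 + 375 + 752 + 215 + 787 + 188 + 387 + 381 = 4140
Divide by 11: 4140 / 11 = 376.36

376.36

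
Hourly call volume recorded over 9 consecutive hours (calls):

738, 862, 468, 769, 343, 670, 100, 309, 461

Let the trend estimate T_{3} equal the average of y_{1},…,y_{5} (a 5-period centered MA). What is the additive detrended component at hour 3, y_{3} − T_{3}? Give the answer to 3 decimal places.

Trend T_3 = (738 + 862 + 468 + 769 + 343) / 5 = 3180/5 = 636.00000
Detrended value: 468 − 636.00000 = -168.000

-168.000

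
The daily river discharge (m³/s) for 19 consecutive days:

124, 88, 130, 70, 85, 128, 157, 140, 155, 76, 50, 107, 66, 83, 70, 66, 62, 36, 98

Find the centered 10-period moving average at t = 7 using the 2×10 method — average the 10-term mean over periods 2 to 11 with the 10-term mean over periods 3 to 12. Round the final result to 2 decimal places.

108.85

Sum over 2–11: 88 + 130 + 70 + 85 + 128 + 157 + 140 + 155 + 76 + 50 = 1079
Sum over 3–12: 130 + 70 + 85 + 128 + 157 + 140 + 155 + 76 + 50 + 107 = 1098
CMA at t=7 = (1079 + 1098) / (2·10) = 2177 / 20 = 108.85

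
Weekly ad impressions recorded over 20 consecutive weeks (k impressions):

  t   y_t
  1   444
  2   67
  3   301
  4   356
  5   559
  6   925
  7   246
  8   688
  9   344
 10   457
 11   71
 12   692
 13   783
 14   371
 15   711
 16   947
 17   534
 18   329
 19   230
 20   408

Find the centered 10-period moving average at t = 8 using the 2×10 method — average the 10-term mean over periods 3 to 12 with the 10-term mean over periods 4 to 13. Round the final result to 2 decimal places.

Sum over 3–12: 301 + 356 + 559 + 925 + 246 + 688 + 344 + 457 + 71 + 692 = 4639
Sum over 4–13: 356 + 559 + 925 + 246 + 688 + 344 + 457 + 71 + 692 + 783 = 5121
CMA at t=8 = (4639 + 5121) / (2·10) = 9760 / 20 = 488.00

488.00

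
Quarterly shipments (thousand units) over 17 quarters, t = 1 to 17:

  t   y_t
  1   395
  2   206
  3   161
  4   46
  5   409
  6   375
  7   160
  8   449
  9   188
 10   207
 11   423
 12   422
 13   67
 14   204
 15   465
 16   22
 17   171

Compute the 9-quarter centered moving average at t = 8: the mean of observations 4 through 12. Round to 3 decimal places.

Sum of periods 4–12: 46 + 409 + 375 + 160 + 449 + 188 + 207 + 423 + 422 = 2679
Divide by 9: 2679 / 9 = 297.667

297.667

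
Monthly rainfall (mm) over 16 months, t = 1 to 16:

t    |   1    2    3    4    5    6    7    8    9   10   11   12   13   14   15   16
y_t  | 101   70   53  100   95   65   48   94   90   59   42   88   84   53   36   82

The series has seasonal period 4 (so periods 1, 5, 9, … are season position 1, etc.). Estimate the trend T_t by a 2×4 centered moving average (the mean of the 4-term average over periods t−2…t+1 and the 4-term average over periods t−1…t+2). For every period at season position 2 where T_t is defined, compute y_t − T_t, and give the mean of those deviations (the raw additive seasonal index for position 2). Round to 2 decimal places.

Season position 2 occurs at t = 6, 10, 14 (where T_t is defined).
t=6: T_6 = 76.2500; y_6 − T_6 = 65 − 76.2500 = -11.2500
t=10: T_10 = 70.5000; y_10 − T_10 = 59 − 70.5000 = -11.5000
t=14: T_14 = 64.5000; y_14 − T_14 = 53 − 64.5000 = -11.5000
Mean deviation: (-11.2500 + -11.5000 + -11.5000) / 3 = -11.42

-11.42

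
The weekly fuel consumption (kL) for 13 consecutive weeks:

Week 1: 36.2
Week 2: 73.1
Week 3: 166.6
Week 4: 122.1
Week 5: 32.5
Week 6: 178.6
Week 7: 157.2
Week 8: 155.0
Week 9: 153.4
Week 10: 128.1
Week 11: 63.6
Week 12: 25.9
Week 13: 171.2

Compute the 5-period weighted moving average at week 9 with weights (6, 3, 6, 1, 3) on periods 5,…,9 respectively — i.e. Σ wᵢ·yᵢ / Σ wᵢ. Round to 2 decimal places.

Weighted sum: 6·32.5 + 3·178.6 + 6·157.2 + 1·155.0 + 3·153.4 = 195.0 + 535.8 + 943.2 + 155.0 + 460.2 = 2289.2
Weight total: 6 + 3 + 6 + 1 + 3 = 19
WMA = 2289.2 / 19 = 120.48

120.48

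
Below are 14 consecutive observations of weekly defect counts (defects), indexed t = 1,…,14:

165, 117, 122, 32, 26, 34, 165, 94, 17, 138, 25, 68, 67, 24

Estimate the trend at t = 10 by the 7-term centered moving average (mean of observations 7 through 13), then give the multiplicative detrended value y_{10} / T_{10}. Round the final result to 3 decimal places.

Trend T_10 = (165 + 94 + 17 + 138 + 25 + 68 + 67) / 7 = 574/7 = 82.00000
Ratio to trend: 138 / 82.00000 = 1.683

1.683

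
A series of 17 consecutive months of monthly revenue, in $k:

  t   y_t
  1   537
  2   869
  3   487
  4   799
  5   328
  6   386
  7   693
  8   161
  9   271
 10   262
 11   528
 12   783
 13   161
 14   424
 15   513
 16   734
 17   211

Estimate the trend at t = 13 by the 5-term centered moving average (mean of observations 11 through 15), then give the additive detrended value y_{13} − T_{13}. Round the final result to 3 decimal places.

Trend T_13 = (528 + 783 + 161 + 424 + 513) / 5 = 2409/5 = 481.80000
Detrended value: 161 − 481.80000 = -320.800

-320.800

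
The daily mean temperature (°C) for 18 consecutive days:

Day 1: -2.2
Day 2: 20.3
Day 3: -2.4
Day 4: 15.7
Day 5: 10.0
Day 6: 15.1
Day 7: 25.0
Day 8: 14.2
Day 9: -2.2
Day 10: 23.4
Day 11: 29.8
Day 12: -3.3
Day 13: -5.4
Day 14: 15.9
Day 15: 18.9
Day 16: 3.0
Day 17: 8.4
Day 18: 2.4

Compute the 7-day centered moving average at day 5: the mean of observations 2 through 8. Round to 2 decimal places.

Sum of periods 2–8: 20.3 + (-2.4) + 15.7 + 10.0 + 15.1 + 25.0 + 14.2 = 97.9
Divide by 7: 97.9 / 7 = 13.99

13.99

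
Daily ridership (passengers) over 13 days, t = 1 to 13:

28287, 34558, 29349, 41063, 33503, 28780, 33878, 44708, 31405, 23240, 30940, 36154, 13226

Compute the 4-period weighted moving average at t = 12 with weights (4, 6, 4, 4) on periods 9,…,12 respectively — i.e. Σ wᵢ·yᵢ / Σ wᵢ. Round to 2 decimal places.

29635.33

Weighted sum: 4·31405 + 6·23240 + 4·30940 + 4·36154 = 125620 + 139440 + 123760 + 144616 = 533436
Weight total: 4 + 6 + 4 + 4 = 18
WMA = 533436 / 18 = 29635.33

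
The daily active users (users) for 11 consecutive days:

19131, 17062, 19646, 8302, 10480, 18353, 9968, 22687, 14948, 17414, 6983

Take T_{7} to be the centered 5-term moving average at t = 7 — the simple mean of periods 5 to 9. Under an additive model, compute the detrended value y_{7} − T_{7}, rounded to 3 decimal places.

-5319.200

Trend T_7 = (10480 + 18353 + 9968 + 22687 + 14948) / 5 = 76436/5 = 15287.20000
Detrended value: 9968 − 15287.20000 = -5319.200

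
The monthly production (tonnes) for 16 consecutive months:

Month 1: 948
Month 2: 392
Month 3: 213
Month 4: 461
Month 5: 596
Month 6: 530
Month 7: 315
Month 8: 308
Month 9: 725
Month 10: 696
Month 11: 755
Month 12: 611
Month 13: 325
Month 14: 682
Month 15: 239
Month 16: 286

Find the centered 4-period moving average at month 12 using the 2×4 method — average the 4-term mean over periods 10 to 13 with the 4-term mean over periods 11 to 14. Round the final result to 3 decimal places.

Sum over 10–13: 696 + 755 + 611 + 325 = 2387
Sum over 11–14: 755 + 611 + 325 + 682 = 2373
CMA at t=12 = (2387 + 2373) / (2·4) = 4760 / 8 = 595.000

595.000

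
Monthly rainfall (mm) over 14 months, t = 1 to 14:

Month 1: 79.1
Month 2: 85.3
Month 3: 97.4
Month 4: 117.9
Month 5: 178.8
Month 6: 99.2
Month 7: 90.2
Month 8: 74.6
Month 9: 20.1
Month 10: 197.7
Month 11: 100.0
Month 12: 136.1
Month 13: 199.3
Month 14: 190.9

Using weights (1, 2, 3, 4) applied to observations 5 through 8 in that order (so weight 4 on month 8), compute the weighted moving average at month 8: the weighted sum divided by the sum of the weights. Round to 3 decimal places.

94.620

Weighted sum: 1·178.8 + 2·99.2 + 3·90.2 + 4·74.6 = 178.8 + 198.4 + 270.6 + 298.4 = 946.2
Weight total: 1 + 2 + 3 + 4 = 10
WMA = 946.2 / 10 = 94.620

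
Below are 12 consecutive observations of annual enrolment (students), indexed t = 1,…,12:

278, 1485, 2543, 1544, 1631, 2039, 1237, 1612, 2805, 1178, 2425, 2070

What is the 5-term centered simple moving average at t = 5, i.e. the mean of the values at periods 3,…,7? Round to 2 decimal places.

1798.80

Sum of periods 3–7: 2543 + 1544 + 1631 + 2039 + 1237 = 8994
Divide by 5: 8994 / 5 = 1798.80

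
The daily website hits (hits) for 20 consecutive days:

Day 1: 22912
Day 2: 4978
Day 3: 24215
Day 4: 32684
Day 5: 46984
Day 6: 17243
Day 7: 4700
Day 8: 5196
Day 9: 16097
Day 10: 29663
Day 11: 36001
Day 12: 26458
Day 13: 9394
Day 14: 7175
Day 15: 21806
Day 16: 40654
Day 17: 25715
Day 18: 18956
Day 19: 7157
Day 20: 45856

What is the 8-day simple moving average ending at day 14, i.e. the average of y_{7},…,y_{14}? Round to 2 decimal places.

Sum of periods 7–14: 4700 + 5196 + 16097 + 29663 + 36001 + 26458 + 9394 + 7175 = 134684
Divide by 8: 134684 / 8 = 16835.50

16835.50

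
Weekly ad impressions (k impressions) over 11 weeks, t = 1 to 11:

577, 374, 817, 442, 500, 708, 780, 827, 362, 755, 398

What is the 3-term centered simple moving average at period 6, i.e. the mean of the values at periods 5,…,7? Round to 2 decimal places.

Sum of periods 5–7: 500 + 708 + 780 = 1988
Divide by 3: 1988 / 3 = 662.67

662.67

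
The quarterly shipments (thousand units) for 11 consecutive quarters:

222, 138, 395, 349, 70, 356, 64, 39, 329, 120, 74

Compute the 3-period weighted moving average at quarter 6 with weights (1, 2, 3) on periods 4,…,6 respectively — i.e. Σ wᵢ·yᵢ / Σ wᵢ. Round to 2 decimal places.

259.50

Weighted sum: 1·349 + 2·70 + 3·356 = 349 + 140 + 1068 = 1557
Weight total: 1 + 2 + 3 = 6
WMA = 1557 / 6 = 259.50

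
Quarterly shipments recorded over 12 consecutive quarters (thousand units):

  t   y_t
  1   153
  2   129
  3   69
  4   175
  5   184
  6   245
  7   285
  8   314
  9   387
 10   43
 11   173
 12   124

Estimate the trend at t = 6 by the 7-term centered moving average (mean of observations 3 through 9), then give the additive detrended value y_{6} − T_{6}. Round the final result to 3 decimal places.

Trend T_6 = (69 + 175 + 184 + 245 + 285 + 314 + 387) / 7 = 1659/7 = 237.00000
Detrended value: 245 − 237.00000 = 8.000

8.000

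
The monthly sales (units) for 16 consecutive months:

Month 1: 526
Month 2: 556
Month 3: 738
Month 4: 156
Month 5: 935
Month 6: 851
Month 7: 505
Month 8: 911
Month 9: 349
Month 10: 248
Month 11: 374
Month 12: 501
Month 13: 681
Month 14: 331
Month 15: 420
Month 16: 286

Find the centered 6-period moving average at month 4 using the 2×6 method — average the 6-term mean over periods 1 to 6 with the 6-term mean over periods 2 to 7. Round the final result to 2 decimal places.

Sum over 1–6: 526 + 556 + 738 + 156 + 935 + 851 = 3762
Sum over 2–7: 556 + 738 + 156 + 935 + 851 + 505 = 3741
CMA at t=4 = (3762 + 3741) / (2·6) = 7503 / 12 = 625.25

625.25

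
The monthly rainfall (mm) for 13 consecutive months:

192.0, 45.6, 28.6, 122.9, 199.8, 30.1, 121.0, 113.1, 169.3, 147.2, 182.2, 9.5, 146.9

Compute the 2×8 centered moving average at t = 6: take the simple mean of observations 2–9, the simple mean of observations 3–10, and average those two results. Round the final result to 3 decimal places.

Sum over 2–9: 45.6 + 28.6 + 122.9 + 199.8 + 30.1 + 121.0 + 113.1 + 169.3 = 830.4
Sum over 3–10: 28.6 + 122.9 + 199.8 + 30.1 + 121.0 + 113.1 + 169.3 + 147.2 = 932.0
CMA at t=6 = (830.4 + 932.0) / (2·8) = 1762.4 / 16 = 110.150

110.150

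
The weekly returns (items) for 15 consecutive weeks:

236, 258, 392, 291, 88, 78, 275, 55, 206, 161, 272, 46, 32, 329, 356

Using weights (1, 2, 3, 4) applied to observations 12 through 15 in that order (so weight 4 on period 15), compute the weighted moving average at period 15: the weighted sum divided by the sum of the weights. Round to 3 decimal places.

252.100

Weighted sum: 1·46 + 2·32 + 3·329 + 4·356 = 46 + 64 + 987 + 1424 = 2521
Weight total: 1 + 2 + 3 + 4 = 10
WMA = 2521 / 10 = 252.100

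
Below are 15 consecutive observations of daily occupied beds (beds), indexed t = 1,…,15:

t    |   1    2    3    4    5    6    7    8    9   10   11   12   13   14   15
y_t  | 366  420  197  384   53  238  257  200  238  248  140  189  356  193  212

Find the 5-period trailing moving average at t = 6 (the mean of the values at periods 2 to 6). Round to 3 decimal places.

258.400

Sum of periods 2–6: 420 + 197 + 384 + 53 + 238 = 1292
Divide by 5: 1292 / 5 = 258.400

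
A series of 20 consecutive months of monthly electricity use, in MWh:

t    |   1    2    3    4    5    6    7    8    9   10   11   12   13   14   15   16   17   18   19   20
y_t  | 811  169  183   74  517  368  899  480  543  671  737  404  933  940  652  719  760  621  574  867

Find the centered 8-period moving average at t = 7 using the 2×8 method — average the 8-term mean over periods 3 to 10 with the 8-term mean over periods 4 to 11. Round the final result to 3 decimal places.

501.500

Sum over 3–10: 183 + 74 + 517 + 368 + 899 + 480 + 543 + 671 = 3735
Sum over 4–11: 74 + 517 + 368 + 899 + 480 + 543 + 671 + 737 = 4289
CMA at t=7 = (3735 + 4289) / (2·8) = 8024 / 16 = 501.500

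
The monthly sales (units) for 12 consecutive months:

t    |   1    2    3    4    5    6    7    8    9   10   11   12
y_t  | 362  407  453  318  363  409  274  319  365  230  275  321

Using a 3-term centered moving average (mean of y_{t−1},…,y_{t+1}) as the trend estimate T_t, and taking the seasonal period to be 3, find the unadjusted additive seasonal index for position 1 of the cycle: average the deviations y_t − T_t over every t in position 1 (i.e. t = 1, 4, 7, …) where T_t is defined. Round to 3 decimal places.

Season position 1 occurs at t = 4, 7, 10 (where T_t is defined).
t=4: T_4 = 378.00000; y_4 − T_4 = 318 − 378.00000 = -60.00000
t=7: T_7 = 334.00000; y_7 − T_7 = 274 − 334.00000 = -60.00000
t=10: T_10 = 290.00000; y_10 − T_10 = 230 − 290.00000 = -60.00000
Mean deviation: (-60.00000 + -60.00000 + -60.00000) / 3 = -60.000

-60.000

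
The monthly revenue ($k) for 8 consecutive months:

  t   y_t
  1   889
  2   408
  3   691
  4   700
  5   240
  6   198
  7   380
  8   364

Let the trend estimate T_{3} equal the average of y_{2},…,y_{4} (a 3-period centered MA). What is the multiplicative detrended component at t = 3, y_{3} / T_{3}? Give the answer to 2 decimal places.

1.15

Trend T_3 = (408 + 691 + 700) / 3 = 1799/3 = 599.6667
Ratio to trend: 691 / 599.6667 = 1.15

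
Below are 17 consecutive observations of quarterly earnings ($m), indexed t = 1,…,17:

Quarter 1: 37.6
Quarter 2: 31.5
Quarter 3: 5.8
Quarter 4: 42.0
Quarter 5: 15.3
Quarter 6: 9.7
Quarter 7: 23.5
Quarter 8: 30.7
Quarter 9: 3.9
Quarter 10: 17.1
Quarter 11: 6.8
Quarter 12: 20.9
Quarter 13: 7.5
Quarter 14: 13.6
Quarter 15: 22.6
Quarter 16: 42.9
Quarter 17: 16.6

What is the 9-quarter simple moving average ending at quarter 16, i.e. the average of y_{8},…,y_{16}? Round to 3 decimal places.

18.444

Sum of periods 8–16: 30.7 + 3.9 + 17.1 + 6.8 + 20.9 + 7.5 + 13.6 + 22.6 + 42.9 = 166.0
Divide by 9: 166.0 / 9 = 18.444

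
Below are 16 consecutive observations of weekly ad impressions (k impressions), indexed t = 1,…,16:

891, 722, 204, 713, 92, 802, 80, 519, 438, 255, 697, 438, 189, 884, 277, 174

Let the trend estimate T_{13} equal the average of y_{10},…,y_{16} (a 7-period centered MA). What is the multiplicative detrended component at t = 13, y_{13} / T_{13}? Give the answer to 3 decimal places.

0.454

Trend T_13 = (255 + 697 + 438 + 189 + 884 + 277 + 174) / 7 = 2914/7 = 416.28571
Ratio to trend: 189 / 416.28571 = 0.454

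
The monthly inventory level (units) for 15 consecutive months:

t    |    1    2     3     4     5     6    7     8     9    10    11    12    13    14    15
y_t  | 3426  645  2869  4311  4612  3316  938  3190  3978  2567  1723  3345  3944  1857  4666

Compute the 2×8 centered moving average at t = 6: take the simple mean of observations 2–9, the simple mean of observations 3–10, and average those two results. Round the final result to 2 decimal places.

Sum over 2–9: 645 + 2869 + 4311 + 4612 + 3316 + 938 + 3190 + 3978 = 23859
Sum over 3–10: 2869 + 4311 + 4612 + 3316 + 938 + 3190 + 3978 + 2567 = 25781
CMA at t=6 = (23859 + 25781) / (2·8) = 49640 / 16 = 3102.50

3102.50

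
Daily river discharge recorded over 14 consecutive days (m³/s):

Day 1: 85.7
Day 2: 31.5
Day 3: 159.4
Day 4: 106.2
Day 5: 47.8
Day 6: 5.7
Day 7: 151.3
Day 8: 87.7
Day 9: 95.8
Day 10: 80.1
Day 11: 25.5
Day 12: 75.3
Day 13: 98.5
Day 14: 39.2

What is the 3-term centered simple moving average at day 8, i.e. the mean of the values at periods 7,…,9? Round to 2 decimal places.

111.60

Sum of periods 7–9: 151.3 + 87.7 + 95.8 = 334.8
Divide by 3: 334.8 / 3 = 111.60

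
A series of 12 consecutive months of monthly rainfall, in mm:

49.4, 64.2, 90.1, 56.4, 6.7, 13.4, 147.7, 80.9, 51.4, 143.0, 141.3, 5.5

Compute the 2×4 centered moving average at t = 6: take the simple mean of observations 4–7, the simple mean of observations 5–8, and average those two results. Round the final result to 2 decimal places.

Sum over 4–7: 56.4 + 6.7 + 13.4 + 147.7 = 224.2
Sum over 5–8: 6.7 + 13.4 + 147.7 + 80.9 = 248.7
CMA at t=6 = (224.2 + 248.7) / (2·4) = 472.9 / 8 = 59.11

59.11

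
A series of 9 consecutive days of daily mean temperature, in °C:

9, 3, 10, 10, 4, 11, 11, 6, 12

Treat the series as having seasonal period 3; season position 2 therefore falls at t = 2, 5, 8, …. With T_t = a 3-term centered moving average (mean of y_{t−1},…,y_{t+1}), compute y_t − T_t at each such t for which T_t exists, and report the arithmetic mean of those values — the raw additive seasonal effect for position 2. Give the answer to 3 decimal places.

Season position 2 occurs at t = 2, 5, 8 (where T_t is defined).
t=2: T_2 = 7.33333; y_2 − T_2 = 3 − 7.33333 = -4.33333
t=5: T_5 = 8.33333; y_5 − T_5 = 4 − 8.33333 = -4.33333
t=8: T_8 = 9.66667; y_8 − T_8 = 6 − 9.66667 = -3.66667
Mean deviation: (-4.33333 + -4.33333 + -3.66667) / 3 = -4.111

-4.111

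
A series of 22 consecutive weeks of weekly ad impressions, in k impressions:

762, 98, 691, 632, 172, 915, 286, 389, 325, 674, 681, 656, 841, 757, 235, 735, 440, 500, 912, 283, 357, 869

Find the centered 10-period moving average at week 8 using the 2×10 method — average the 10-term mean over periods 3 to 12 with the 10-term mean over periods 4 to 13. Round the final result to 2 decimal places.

Sum over 3–12: 691 + 632 + 172 + 915 + 286 + 389 + 325 + 674 + 681 + 656 = 5421
Sum over 4–13: 632 + 172 + 915 + 286 + 389 + 325 + 674 + 681 + 656 + 841 = 5571
CMA at t=8 = (5421 + 5571) / (2·10) = 10992 / 20 = 549.60

549.60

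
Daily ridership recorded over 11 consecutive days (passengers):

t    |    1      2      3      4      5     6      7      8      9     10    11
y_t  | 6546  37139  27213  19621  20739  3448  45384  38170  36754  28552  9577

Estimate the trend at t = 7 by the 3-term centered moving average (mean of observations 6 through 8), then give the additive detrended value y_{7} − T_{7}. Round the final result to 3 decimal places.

Trend T_7 = (3448 + 45384 + 38170) / 3 = 87002/3 = 29000.66667
Detrended value: 45384 − 29000.66667 = 16383.333

16383.333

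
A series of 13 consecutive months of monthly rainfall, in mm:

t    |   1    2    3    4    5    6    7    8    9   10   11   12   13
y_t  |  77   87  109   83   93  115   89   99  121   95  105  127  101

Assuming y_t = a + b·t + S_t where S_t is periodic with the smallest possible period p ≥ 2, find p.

First differences y_{t+1} − y_t: 10, 22, -26, 10, 22, -26, 10, 22, …
The difference pattern repeats every 3 terms and not for any smaller step, so p = 3.

3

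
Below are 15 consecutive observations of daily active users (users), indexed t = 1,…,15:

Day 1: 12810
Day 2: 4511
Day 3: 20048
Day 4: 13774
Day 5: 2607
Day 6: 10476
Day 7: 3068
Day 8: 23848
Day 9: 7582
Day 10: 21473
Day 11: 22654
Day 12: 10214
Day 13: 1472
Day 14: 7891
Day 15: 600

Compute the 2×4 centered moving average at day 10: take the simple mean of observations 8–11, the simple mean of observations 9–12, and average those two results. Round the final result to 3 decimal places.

Sum over 8–11: 23848 + 7582 + 21473 + 22654 = 75557
Sum over 9–12: 7582 + 21473 + 22654 + 10214 = 61923
CMA at t=10 = (75557 + 61923) / (2·4) = 137480 / 8 = 17185.000

17185.000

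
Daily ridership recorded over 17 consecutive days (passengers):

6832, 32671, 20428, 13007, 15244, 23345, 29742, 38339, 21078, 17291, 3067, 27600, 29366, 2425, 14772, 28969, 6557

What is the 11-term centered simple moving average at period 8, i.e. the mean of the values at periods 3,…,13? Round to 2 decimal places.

Sum of periods 3–13: 20428 + 13007 + 15244 + 23345 + 29742 + 38339 + 21078 + 17291 + 3067 + 27600 + 29366 = 238507
Divide by 11: 238507 / 11 = 21682.45

21682.45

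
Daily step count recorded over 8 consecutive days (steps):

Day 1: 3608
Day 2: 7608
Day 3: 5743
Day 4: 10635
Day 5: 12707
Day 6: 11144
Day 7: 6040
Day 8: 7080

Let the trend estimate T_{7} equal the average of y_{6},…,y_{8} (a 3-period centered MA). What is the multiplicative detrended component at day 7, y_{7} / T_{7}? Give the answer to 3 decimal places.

Trend T_7 = (11144 + 6040 + 7080) / 3 = 24264/3 = 8088.00000
Ratio to trend: 6040 / 8088.00000 = 0.747

0.747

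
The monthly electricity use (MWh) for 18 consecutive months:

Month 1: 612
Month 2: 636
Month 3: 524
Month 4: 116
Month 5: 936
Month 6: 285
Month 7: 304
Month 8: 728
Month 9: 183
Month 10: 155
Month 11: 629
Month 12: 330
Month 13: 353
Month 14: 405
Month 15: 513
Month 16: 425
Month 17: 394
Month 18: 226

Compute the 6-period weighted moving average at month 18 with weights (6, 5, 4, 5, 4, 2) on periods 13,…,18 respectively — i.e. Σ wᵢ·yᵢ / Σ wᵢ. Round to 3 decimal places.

398.000

Weighted sum: 6·353 + 5·405 + 4·513 + 5·425 + 4·394 + 2·226 = 2118 + 2025 + 2052 + 2125 + 1576 + 452 = 10348
Weight total: 6 + 5 + 4 + 5 + 4 + 2 = 26
WMA = 10348 / 26 = 398.000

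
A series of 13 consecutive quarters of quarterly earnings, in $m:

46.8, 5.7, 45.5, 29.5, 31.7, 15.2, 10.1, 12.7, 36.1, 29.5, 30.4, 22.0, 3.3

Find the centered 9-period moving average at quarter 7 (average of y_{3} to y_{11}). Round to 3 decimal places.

26.744

Sum of periods 3–11: 45.5 + 29.5 + 31.7 + 15.2 + 10.1 + 12.7 + 36.1 + 29.5 + 30.4 = 240.7
Divide by 9: 240.7 / 9 = 26.744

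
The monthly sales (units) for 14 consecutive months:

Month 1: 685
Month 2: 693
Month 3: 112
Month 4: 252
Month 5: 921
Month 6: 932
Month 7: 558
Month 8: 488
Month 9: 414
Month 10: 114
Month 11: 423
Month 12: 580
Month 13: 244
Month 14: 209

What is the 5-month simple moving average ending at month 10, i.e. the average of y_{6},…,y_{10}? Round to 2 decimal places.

Sum of periods 6–10: 932 + 558 + 488 + 414 + 114 = 2506
Divide by 5: 2506 / 5 = 501.20

501.20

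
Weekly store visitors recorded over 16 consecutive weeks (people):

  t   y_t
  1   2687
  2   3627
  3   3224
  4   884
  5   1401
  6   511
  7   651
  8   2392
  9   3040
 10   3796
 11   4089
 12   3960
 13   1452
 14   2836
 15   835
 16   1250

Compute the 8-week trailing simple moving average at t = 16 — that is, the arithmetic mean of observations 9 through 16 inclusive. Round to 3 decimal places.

2657.250

Sum of periods 9–16: 3040 + 3796 + 4089 + 3960 + 1452 + 2836 + 835 + 1250 = 21258
Divide by 8: 21258 / 8 = 2657.250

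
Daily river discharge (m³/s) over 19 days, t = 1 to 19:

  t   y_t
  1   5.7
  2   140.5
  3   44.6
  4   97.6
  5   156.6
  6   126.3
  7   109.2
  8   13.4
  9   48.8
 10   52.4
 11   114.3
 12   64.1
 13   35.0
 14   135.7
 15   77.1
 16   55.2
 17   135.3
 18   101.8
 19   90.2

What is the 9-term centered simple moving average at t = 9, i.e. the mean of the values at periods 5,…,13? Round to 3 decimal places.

80.011

Sum of periods 5–13: 156.6 + 126.3 + 109.2 + 13.4 + 48.8 + 52.4 + 114.3 + 64.1 + 35.0 = 720.1
Divide by 9: 720.1 / 9 = 80.011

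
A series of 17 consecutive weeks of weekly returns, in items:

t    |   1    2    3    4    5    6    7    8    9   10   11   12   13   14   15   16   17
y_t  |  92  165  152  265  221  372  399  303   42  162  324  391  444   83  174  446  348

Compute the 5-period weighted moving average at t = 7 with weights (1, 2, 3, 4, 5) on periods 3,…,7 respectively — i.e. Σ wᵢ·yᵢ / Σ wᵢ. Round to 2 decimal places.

Weighted sum: 1·152 + 2·265 + 3·221 + 4·372 + 5·399 = 152 + 530 + 663 + 1488 + 1995 = 4828
Weight total: 1 + 2 + 3 + 4 + 5 = 15
WMA = 4828 / 15 = 321.87

321.87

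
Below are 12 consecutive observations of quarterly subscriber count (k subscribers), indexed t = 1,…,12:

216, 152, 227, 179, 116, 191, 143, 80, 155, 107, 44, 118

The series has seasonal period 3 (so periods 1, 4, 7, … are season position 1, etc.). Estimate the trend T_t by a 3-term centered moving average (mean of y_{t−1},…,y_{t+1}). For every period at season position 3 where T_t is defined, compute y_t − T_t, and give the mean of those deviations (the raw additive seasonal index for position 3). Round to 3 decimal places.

Season position 3 occurs at t = 3, 6, 9 (where T_t is defined).
t=3: T_3 = 186.00000; y_3 − T_3 = 227 − 186.00000 = 41.00000
t=6: T_6 = 150.00000; y_6 − T_6 = 191 − 150.00000 = 41.00000
t=9: T_9 = 114.00000; y_9 − T_9 = 155 − 114.00000 = 41.00000
Mean deviation: (41.00000 + 41.00000 + 41.00000) / 3 = 41.000

41.000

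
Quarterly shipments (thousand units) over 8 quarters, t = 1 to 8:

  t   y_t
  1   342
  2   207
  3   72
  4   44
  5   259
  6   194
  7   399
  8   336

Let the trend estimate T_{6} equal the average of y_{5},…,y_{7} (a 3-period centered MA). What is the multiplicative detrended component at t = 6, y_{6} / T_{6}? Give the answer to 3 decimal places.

Trend T_6 = (259 + 194 + 399) / 3 = 852/3 = 284.00000
Ratio to trend: 194 / 284.00000 = 0.683

0.683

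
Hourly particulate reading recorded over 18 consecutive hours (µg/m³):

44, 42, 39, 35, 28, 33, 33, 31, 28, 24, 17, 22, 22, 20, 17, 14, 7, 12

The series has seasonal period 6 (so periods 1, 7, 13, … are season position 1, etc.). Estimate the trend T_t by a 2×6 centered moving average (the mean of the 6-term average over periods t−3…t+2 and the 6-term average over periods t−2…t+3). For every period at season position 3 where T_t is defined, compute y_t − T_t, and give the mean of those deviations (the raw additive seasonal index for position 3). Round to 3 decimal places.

1.042

Season position 3 occurs at t = 9, 15 (where T_t is defined).
t=9: T_9 = 26.75000; y_9 − T_9 = 28 − 26.75000 = 1.25000
t=15: T_15 = 16.16667; y_15 − T_15 = 17 − 16.16667 = 0.83333
Mean deviation: (1.25000 + 0.83333) / 2 = 1.042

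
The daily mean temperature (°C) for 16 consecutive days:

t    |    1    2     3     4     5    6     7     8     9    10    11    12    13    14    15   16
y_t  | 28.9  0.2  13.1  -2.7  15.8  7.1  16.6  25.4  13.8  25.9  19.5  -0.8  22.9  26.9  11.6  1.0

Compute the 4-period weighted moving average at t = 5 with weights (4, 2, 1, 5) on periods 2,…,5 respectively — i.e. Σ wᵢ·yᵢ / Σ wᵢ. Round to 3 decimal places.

Weighted sum: 4·0.2 + 2·13.1 + 1·-2.7 + 5·15.8 = 0.8 + 26.2 + -2.7 + 79.0 = 103.3
Weight total: 4 + 2 + 1 + 5 = 12
WMA = 103.3 / 12 = 8.608

8.608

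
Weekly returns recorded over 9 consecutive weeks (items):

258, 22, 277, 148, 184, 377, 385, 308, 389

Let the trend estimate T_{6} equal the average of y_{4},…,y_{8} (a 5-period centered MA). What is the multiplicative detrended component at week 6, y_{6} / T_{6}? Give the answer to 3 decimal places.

1.345

Trend T_6 = (148 + 184 + 377 + 385 + 308) / 5 = 1402/5 = 280.40000
Ratio to trend: 377 / 280.40000 = 1.345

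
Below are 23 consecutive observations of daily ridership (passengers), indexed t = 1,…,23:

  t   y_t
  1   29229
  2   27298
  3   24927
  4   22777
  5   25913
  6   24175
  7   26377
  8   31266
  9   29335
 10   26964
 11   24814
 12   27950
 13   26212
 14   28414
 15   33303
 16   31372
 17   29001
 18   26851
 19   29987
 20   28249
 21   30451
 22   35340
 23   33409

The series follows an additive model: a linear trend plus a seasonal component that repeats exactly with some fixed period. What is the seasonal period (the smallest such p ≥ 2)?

7

First differences y_{t+1} − y_t: -1931, -2371, -2150, 3136, -1738, 2202, 4889, -1931, -2371, -2150, 3136, -1738, 2202, 4889, -1931, -2371, …
The difference pattern repeats every 7 terms and not for any smaller step, so p = 7.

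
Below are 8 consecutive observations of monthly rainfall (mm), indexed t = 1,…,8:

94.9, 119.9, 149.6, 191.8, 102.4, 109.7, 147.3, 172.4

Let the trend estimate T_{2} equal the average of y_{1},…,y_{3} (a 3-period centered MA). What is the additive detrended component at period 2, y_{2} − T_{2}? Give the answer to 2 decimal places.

-1.57

Trend T_2 = (94.9 + 119.9 + 149.6) / 3 = 364.4/3 = 121.4667
Detrended value: 119.9 − 121.4667 = -1.57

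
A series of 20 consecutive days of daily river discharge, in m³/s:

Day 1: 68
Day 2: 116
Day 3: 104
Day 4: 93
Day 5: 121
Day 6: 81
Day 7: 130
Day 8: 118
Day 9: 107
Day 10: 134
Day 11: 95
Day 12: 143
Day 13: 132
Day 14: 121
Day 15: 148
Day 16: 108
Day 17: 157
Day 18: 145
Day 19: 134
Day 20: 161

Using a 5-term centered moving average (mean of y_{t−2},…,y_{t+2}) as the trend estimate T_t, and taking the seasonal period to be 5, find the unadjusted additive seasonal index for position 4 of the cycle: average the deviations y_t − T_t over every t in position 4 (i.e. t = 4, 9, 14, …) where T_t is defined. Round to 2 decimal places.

Season position 4 occurs at t = 4, 9, 14 (where T_t is defined).
t=4: T_4 = 103.0000; y_4 − T_4 = 93 − 103.0000 = -10.0000
t=9: T_9 = 116.8000; y_9 − T_9 = 107 − 116.8000 = -9.8000
t=14: T_14 = 130.4000; y_14 − T_14 = 121 − 130.4000 = -9.4000
Mean deviation: (-10.0000 + -9.8000 + -9.4000) / 3 = -9.73

-9.73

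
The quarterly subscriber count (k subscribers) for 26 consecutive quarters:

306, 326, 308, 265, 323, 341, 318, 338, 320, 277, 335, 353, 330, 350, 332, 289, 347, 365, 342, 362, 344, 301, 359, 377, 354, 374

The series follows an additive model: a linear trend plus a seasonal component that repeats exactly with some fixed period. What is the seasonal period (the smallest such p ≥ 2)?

6

First differences y_{t+1} − y_t: 20, -18, -43, 58, 18, -23, 20, -18, -43, 58, 18, -23, 20, -18, …
The difference pattern repeats every 6 terms and not for any smaller step, so p = 6.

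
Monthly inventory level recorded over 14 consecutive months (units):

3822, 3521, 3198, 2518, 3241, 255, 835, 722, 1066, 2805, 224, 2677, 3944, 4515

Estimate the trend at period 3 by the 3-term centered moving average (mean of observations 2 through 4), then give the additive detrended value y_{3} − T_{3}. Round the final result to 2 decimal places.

Trend T_3 = (3521 + 3198 + 2518) / 3 = 9237/3 = 3079.0000
Detrended value: 3198 − 3079.0000 = 119.00

119.00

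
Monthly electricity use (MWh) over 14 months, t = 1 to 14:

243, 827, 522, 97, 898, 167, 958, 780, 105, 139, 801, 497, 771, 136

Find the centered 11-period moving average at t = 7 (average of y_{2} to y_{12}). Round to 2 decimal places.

Sum of periods 2–12: 827 + 522 + 97 + 898 + 167 + 958 + 780 + 105 + 139 + 801 + 497 = 5791
Divide by 11: 5791 / 11 = 526.45

526.45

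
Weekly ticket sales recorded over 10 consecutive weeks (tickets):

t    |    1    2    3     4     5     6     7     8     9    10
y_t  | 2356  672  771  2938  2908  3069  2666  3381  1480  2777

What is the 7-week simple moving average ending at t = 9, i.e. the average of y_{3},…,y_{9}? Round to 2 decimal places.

2459.00

Sum of periods 3–9: 771 + 2938 + 2908 + 3069 + 2666 + 3381 + 1480 = 17213
Divide by 7: 17213 / 7 = 2459.00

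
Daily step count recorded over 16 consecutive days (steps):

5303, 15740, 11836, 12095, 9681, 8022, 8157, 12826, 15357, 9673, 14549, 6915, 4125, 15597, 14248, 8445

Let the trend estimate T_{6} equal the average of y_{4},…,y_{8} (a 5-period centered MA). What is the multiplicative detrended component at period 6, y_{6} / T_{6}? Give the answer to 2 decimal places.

0.79

Trend T_6 = (12095 + 9681 + 8022 + 8157 + 12826) / 5 = 50781/5 = 10156.2000
Ratio to trend: 8022 / 10156.2000 = 0.79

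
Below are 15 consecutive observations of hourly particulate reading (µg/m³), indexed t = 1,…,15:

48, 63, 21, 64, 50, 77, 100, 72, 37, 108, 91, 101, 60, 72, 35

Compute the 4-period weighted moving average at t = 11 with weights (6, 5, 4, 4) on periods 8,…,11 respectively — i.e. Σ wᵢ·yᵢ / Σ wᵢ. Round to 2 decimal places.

Weighted sum: 6·72 + 5·37 + 4·108 + 4·91 = 432 + 185 + 432 + 364 = 1413
Weight total: 6 + 5 + 4 + 4 = 19
WMA = 1413 / 19 = 74.37

74.37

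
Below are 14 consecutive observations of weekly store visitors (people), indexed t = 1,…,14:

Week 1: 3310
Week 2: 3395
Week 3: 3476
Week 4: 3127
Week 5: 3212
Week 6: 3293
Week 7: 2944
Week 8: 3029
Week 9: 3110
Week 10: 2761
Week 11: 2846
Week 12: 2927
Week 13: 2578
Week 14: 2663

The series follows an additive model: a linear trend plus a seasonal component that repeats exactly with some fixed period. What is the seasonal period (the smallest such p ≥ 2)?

3

First differences y_{t+1} − y_t: 85, 81, -349, 85, 81, -349, 85, 81, …
The difference pattern repeats every 3 terms and not for any smaller step, so p = 3.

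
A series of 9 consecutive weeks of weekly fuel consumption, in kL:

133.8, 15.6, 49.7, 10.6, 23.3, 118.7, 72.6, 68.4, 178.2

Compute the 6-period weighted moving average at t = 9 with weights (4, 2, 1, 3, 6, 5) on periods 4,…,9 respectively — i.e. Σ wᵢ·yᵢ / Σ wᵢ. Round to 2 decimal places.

Weighted sum: 4·10.6 + 2·23.3 + 1·118.7 + 3·72.6 + 6·68.4 + 5·178.2 = 42.4 + 46.6 + 118.7 + 217.8 + 410.4 + 891.0 = 1726.9
Weight total: 4 + 2 + 1 + 3 + 6 + 5 = 21
WMA = 1726.9 / 21 = 82.23

82.23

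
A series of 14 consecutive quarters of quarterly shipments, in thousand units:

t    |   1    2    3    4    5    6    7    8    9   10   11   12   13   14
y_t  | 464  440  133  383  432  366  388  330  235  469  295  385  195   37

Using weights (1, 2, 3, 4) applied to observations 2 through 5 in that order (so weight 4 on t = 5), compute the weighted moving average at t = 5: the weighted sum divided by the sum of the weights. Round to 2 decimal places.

Weighted sum: 1·440 + 2·133 + 3·383 + 4·432 = 440 + 266 + 1149 + 1728 = 3583
Weight total: 1 + 2 + 3 + 4 = 10
WMA = 3583 / 10 = 358.30

358.30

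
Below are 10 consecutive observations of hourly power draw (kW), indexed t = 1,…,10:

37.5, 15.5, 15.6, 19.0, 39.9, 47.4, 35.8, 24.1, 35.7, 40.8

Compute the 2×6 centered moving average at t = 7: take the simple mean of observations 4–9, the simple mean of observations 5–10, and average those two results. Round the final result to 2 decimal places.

Sum over 4–9: 19.0 + 39.9 + 47.4 + 35.8 + 24.1 + 35.7 = 201.9
Sum over 5–10: 39.9 + 47.4 + 35.8 + 24.1 + 35.7 + 40.8 = 223.7
CMA at t=7 = (201.9 + 223.7) / (2·6) = 425.6 / 12 = 35.47

35.47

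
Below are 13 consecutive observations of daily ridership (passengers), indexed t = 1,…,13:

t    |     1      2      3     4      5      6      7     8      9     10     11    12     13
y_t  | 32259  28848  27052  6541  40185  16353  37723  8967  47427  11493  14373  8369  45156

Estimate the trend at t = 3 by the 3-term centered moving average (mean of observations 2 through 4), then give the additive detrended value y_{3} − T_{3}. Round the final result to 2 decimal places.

Trend T_3 = (28848 + 27052 + 6541) / 3 = 62441/3 = 20813.6667
Detrended value: 27052 − 20813.6667 = 6238.33

6238.33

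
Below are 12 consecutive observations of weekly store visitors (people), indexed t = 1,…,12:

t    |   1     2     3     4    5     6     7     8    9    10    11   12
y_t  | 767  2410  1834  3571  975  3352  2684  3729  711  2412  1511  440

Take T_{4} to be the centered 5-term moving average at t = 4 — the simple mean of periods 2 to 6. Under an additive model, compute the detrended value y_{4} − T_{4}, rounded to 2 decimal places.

Trend T_4 = (2410 + 1834 + 3571 + 975 + 3352) / 5 = 12142/5 = 2428.4000
Detrended value: 3571 − 2428.4000 = 1142.60

1142.60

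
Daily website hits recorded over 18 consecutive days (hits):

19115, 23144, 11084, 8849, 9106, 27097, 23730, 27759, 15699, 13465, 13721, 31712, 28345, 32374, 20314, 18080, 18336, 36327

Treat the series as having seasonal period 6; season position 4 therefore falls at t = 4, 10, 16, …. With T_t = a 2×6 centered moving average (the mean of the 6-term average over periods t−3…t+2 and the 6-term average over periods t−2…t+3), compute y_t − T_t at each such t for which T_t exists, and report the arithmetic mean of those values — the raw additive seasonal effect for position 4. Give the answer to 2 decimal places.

-7934.33

Season position 4 occurs at t = 4, 10 (where T_t is defined).
t=4: T_4 = 16783.7500; y_4 − T_4 = 8849 − 16783.7500 = -7934.7500
t=10: T_10 = 21398.9167; y_10 − T_10 = 13465 − 21398.9167 = -7933.9167
Mean deviation: (-7934.7500 + -7933.9167) / 2 = -7934.33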